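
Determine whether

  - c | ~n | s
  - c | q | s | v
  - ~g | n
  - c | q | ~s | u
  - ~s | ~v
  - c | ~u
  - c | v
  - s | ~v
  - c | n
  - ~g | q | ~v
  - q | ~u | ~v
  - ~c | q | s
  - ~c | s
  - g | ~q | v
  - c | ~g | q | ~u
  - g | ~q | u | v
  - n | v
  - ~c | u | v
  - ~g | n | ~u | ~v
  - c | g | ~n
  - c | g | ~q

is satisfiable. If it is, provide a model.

Set q = False.
Try c = False:
  (c | ~u) forces u = False.
  (c | q | ~s | u) forces s = False.
  (c | ~n | s) forces n = False.
  clause (c | n) is falsified — backtrack.
So c = True.
  then (~c | q | s) forces s = True.
  then (~s | ~v) forces v = False.
  then (n | v) forces n = True.
  then (~c | u | v) forces u = True.
Set g = False.
All clauses satisfied.

q = False; c = True; v = False; n = True; g = False; u = True; s = True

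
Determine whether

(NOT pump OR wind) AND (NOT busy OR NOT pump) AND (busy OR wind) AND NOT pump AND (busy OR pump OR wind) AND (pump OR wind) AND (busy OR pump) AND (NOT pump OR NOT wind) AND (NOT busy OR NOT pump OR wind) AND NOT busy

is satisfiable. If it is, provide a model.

Case busy = True:
  Clause (NOT busy) is falsified — contradiction.
Case busy = False:
  (busy OR wind) forces wind = True.
  (NOT pump) forces pump = False.
  Clause (busy OR pump) is falsified — contradiction.
Both cases fail, so the formula is unsatisfiable.

No satisfying assignment exists.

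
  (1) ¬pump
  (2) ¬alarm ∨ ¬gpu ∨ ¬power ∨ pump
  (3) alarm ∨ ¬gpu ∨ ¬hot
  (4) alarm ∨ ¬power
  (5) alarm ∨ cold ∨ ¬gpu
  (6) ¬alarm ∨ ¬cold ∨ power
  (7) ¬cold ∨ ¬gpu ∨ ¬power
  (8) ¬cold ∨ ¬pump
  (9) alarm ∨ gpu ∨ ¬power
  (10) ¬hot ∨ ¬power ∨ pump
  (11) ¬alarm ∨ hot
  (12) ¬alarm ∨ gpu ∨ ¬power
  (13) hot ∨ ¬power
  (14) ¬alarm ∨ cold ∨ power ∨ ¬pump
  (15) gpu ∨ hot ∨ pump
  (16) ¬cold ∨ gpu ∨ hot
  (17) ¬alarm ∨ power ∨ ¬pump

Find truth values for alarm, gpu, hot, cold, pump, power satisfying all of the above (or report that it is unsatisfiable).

Unit clause (¬pump) forces pump = False.
Set alarm = False.
  then (alarm ∨ ¬power) forces power = False.
Set gpu = False.
  then (gpu ∨ hot ∨ pump) forces hot = True.
Set cold = True.
All clauses satisfied.

alarm = False, gpu = False, hot = True, cold = True, pump = False, power = False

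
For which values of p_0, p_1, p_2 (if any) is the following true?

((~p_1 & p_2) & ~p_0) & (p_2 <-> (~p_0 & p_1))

Unsatisfiable

Case p_1 = True: the conjunct ~p_1 is False.
Case p_1 = False: the formula simplifies to (p_2 & ~p_0) & ~p_2.
  p_2 = True: the conjunct ~p_2 is False.
  p_2 = False: the conjunct p_2 is False.
Both cases fail — unsatisfiable.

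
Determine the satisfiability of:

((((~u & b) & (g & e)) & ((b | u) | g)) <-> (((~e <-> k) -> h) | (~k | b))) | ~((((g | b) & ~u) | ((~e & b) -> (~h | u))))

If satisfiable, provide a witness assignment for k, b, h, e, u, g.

k = True; b = True; h = False; e = True; u = False; g = True

  ((((~u & b) & (g & e)) & ((b | u) | g)) <-> (((~e <-> k) -> h) | (~k | b))) | ~((((g | b) & ~u) | ((~e & b) -> (~h | u)))) = True
    (((~u & b) & (g & e)) & ((b | u) | g)) <-> (((~e <-> k) -> h) | (~k | b)) = True
      ((~u & b) & (g & e)) & ((b | u) | g) = True
        (~u & b) & (g & e) = True
          ~u & b = True
            ~u = True
          g & e = True
        (b | u) | g = True
          b | u = True
      ((~e <-> k) -> h) | (~k | b) = True
        (~e <-> k) -> h = True
          ~e <-> k = False
            ~e = False
        ~k | b = True
          ~k = False
    ~((((g | b) & ~u) | ((~e & b) -> (~h | u)))) = False
      ((g | b) & ~u) | ((~e & b) -> (~h | u)) = True
        (g | b) & ~u = True
          g | b = True
          ~u = True
        (~e & b) -> (~h | u) = True
          ~e & b = False
            ~e = False
          ~h | u = True
            ~h = True
The formula evaluates to True.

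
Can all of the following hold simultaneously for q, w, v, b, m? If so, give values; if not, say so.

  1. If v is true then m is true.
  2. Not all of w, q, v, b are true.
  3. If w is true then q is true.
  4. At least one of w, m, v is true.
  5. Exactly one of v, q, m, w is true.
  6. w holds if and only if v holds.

q=F, w=F, v=F, b=F, m=T

  (1) v=F ⇒ m: vacuous ✓
  (2) {w, q, v, b}: 0/4 true — not all ✓
  (3) w=F ⇒ q: vacuous ✓
  (4) {w, m, v}: 1 true — at least one ✓
  (5) {v, q, m, w}: 1 true — exactly one ✓
  (6) w=F, v=F — same ✓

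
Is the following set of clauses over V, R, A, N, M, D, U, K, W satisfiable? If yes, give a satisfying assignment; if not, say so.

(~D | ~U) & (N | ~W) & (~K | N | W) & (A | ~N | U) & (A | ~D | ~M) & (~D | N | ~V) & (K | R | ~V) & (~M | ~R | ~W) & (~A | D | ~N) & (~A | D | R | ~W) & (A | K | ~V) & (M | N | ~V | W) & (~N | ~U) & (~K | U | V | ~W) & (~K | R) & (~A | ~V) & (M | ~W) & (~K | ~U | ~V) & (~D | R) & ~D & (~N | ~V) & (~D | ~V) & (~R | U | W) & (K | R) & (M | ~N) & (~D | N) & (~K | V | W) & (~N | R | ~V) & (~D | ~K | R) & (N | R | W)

V: False, R: True, A: True, N: False, M: False, D: False, U: True, K: False, W: False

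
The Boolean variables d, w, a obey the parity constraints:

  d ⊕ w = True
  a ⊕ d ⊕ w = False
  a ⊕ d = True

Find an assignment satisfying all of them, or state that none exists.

d = False, w = True, a = True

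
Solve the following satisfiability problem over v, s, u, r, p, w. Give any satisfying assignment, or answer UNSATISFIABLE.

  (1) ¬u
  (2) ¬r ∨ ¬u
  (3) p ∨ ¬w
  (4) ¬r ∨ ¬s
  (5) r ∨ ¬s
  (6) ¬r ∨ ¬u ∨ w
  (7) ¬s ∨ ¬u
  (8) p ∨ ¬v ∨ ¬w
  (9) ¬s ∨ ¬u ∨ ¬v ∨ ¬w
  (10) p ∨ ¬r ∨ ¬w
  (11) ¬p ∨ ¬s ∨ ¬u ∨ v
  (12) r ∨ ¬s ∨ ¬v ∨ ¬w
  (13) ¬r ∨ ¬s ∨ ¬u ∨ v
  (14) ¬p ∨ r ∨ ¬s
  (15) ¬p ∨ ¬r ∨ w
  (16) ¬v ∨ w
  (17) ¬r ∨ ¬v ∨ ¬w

v=F, s=F, u=F, r=F, p=T, w=T

Unit clause (¬u) forces u = False.
Set v = False.
Set s = False.
Set r = False.
Set p = True.
Set w = True.
All clauses satisfied.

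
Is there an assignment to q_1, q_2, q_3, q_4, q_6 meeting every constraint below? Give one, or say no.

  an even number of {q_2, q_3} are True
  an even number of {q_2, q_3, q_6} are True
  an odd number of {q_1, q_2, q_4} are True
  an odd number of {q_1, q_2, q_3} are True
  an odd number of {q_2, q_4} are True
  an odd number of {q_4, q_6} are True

Adding constraints 1, 3, 4, 5 mod 2: every variable appears an even number of times on the left, so the left side is 0.
But the right sides sum to 1 (mod 2). 0 ≠ 1 — the system is inconsistent.

Unsatisfiable — no assignment works.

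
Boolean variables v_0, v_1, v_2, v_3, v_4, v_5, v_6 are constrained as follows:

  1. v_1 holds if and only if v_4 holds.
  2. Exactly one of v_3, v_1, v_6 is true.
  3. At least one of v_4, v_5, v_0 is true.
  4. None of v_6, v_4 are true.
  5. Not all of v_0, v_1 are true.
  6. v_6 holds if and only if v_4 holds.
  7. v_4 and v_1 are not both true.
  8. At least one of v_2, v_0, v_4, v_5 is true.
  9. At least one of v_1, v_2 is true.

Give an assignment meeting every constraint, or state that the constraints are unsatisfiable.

v_0 = True; v_1 = False; v_2 = True; v_3 = True; v_4 = False; v_5 = True; v_6 = False

  (1) v_1=F, v_4=F — same ✓
  (2) {v_3, v_1, v_6}: 1 true — exactly one ✓
  (3) {v_4, v_5, v_0}: 2 true — at least one ✓
  (4) {v_6, v_4}: 0 true — none ✓
  (5) {v_0, v_1}: 1/2 true — not all ✓
  (6) v_6=F, v_4=F — same ✓
  (7) v_4=F, v_1=F — not both ✓
  (8) {v_2, v_0, v_4, v_5}: 3 true — at least one ✓
  (9) {v_1, v_2}: 1 true — at least one ✓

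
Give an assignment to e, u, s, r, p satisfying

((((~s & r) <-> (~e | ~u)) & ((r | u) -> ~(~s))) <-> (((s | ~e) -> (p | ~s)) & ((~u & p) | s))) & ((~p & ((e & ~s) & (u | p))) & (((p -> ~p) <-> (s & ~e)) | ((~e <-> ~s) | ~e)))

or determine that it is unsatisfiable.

UNSATISFIABLE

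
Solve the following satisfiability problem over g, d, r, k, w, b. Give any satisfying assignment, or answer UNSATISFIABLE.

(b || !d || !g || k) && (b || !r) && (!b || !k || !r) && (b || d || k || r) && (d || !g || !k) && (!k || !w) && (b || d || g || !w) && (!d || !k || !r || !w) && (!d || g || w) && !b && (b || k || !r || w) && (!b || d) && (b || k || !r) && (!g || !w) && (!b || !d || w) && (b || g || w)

g=T; d=T; r=F; k=T; w=F; b=F

Unit clause (!b) forces b = False.
In (b || !r) only !r is left, so r = False.
Set g = True.
  then (!g || !w) forces w = False.
Try d = False:
  (b || d || k || r) forces k = True.
  clause (d || !g || !k) is falsified — backtrack.
So d = True.
  then (b || !d || !g || k) forces k = True.
All clauses satisfied.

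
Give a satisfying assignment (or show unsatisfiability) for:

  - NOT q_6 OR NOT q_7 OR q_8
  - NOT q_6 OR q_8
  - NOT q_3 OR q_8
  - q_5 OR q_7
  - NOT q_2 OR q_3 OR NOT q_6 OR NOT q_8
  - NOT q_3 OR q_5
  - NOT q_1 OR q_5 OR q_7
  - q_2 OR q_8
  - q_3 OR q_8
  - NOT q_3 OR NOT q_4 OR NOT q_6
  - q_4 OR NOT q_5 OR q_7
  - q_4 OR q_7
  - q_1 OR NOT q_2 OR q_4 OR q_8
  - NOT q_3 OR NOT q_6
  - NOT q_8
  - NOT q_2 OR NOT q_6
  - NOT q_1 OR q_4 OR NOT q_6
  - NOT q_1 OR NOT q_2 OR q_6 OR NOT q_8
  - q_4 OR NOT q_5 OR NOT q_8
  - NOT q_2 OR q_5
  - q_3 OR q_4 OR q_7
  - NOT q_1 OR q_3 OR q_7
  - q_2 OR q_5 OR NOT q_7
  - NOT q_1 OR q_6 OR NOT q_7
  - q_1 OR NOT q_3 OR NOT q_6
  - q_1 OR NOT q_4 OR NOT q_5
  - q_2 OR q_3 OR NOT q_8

Case q_3 = True:
  (NOT q_3 OR q_8) forces q_8 = True.
  Clause (NOT q_8) is falsified — contradiction.
Case q_3 = False:
  (q_3 OR q_8) forces q_8 = True.
  Clause (NOT q_8) is falsified — contradiction.
Both cases fail, so the formula is unsatisfiable.

No satisfying assignment exists.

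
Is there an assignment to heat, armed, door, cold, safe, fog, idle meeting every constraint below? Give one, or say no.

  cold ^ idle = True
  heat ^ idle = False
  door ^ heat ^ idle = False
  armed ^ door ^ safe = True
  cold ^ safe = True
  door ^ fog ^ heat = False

heat = False, armed = True, door = False, cold = True, safe = False, fog = False, idle = False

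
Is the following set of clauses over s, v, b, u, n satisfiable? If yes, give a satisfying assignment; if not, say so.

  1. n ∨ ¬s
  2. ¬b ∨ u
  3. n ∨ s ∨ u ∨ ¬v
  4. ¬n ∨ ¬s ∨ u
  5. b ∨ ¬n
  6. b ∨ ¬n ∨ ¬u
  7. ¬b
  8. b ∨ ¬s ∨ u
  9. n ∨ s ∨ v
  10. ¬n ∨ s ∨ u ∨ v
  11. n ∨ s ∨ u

s: False, v: True, b: False, u: True, n: False

Unit clause (¬b) forces b = False.
In (b ∨ ¬n) only ¬n is left, so n = False.
In (n ∨ ¬s) only ¬s is left, so s = False.
In (n ∨ s ∨ v) only v is left, so v = True.
In (n ∨ s ∨ u) only u is left, so u = True.
All clauses satisfied.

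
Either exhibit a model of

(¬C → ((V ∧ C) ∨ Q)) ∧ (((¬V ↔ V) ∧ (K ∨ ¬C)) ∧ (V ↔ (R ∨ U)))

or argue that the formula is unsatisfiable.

No satisfying assignment exists.

The conjunct ¬V ↔ V is unsatisfiable on its own:
  V=F: evaluates to False.
  V=T: evaluates to False.
So the whole conjunction is unsatisfiable.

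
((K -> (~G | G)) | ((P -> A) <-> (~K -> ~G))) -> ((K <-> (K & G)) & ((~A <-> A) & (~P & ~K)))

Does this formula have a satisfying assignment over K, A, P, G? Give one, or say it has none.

Unsatisfiable

Case K = True: the formula simplifies to ~(((~G | G) | (P -> A))).
  G = True: this becomes ~((True | (P -> A))) = False.
  G = False: this becomes ~((True | (P -> A))) = False.
Case K = False: the formula simplifies to (~A <-> A) & ~P.
  A = True: the conjunct ~A <-> A becomes ~True <-> True = False.
  A = False: the conjunct ~A <-> A becomes ~False <-> False = False.
Both cases fail — unsatisfiable.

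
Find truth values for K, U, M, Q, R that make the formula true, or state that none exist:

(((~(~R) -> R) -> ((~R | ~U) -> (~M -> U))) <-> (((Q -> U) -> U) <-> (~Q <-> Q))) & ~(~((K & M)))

K=T, U=F, M=T, Q=F, R=T

  ((~(~R) -> R) -> ((~R | ~U) -> (~M -> U))) <-> (((Q -> U) -> U) <-> (~Q <-> Q)) = True
    (~(~R) -> R) -> ((~R | ~U) -> (~M -> U)) = True
      ~(~R) -> R = True
        ~(~R) = True
          ~R = False
      (~R | ~U) -> (~M -> U) = True
        ~R | ~U = True
          ~R = False
          ~U = True
        ~M -> U = True
          ~M = False
    ((Q -> U) -> U) <-> (~Q <-> Q) = True
      (Q -> U) -> U = False
        Q -> U = True
      ~Q <-> Q = False
        ~Q = True
  ~(~((K & M))) = True
    ~((K & M)) = False
      K & M = True
Both conjuncts True, so the formula holds.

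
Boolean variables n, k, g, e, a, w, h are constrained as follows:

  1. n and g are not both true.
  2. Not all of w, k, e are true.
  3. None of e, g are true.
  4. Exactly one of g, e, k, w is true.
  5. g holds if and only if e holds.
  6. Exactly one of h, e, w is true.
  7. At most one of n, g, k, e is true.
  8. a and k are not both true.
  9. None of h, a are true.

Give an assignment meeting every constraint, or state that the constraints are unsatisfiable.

n=T, k=F, g=F, e=F, a=F, w=T, h=F

  (1) n=T, g=F — not both ✓
  (2) {w, k, e}: 1/3 true — not all ✓
  (3) {e, g}: 0 true — none ✓
  (4) {g, e, k, w}: 1 true — exactly one ✓
  (5) g=F, e=F — same ✓
  (6) {h, e, w}: 1 true — exactly one ✓
  (7) {n, g, k, e}: 1 true — at most one ✓
  (8) a=F, k=F — not both ✓
  (9) {h, a}: 0 true — none ✓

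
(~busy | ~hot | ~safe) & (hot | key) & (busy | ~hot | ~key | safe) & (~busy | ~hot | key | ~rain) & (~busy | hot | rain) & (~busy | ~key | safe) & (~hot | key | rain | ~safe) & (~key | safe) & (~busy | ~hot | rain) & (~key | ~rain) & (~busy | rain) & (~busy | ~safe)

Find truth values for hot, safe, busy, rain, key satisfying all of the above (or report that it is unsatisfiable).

Set hot = True.
Set safe = True.
  then (~busy | ~hot | ~safe) forces busy = False.
Set rain = False.
  then (~hot | key | rain | ~safe) forces key = True.
All clauses satisfied.

hot = True, safe = True, busy = False, rain = False, key = True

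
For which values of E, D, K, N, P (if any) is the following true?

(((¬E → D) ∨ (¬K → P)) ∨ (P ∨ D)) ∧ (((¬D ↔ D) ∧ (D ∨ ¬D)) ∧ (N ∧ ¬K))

Unsatisfiable

The conjunct ¬D ↔ D is unsatisfiable on its own:
  D=F: evaluates to False.
  D=T: evaluates to False.
So the whole conjunction is unsatisfiable.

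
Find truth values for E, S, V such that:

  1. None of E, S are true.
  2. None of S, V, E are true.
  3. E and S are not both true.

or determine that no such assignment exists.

E: False, S: False, V: False

  (1) {E, S}: 0 true — none ✓
  (2) {S, V, E}: 0 true — none ✓
  (3) E=F, S=F — not both ✓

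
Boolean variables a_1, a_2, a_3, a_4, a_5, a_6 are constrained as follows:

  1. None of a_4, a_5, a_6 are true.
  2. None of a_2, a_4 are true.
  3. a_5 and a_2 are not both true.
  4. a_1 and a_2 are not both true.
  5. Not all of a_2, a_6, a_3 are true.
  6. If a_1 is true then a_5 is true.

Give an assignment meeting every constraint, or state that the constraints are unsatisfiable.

a_1=F, a_2=F, a_3=T, a_4=F, a_5=F, a_6=F

  (1) {a_4, a_5, a_6}: 0 true — none ✓
  (2) {a_2, a_4}: 0 true — none ✓
  (3) a_5=F, a_2=F — not both ✓
  (4) a_1=F, a_2=F — not both ✓
  (5) {a_2, a_6, a_3}: 1/3 true — not all ✓
  (6) a_1=F ⇒ a_5: vacuous ✓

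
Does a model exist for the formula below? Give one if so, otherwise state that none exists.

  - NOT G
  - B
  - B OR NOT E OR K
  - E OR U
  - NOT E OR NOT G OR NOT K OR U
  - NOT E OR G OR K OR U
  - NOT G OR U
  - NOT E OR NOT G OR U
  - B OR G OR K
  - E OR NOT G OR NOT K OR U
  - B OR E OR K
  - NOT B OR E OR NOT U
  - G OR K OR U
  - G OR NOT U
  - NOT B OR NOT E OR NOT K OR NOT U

E: True; U: False; B: True; K: True; G: False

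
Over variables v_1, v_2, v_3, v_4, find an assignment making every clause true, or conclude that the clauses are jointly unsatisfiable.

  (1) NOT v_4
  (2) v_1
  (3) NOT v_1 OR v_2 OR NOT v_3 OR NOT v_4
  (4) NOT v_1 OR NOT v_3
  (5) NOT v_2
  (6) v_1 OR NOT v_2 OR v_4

Unit clause (NOT v_4) forces v_4 = False.
Unit clause (v_1) forces v_1 = True.
In (NOT v_1 OR NOT v_3) only NOT v_3 is left, so v_3 = False.
Unit clause (NOT v_2) forces v_2 = False.
All clauses satisfied.

v_1=T, v_2=F, v_3=F, v_4=F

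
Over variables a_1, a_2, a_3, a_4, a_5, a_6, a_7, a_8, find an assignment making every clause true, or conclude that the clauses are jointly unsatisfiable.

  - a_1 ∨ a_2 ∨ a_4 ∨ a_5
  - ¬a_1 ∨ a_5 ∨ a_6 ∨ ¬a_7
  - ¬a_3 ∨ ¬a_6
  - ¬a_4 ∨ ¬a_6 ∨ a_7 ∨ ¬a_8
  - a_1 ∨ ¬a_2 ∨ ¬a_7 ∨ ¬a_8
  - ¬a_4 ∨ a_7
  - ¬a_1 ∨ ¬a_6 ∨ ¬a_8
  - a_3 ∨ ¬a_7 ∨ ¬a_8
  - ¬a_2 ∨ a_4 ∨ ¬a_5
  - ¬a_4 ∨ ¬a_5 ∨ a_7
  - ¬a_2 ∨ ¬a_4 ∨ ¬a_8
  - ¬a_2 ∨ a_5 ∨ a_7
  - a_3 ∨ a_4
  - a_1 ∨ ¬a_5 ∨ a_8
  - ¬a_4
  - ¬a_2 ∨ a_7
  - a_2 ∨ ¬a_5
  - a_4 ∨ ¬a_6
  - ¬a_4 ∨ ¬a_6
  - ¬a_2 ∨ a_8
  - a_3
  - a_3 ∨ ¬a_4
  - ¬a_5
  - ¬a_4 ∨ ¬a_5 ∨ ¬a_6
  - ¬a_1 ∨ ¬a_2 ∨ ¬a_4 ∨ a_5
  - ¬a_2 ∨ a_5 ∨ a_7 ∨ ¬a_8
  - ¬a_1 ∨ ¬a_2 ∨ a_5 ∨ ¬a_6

a_1: True, a_2: False, a_3: True, a_4: False, a_5: False, a_6: False, a_7: False, a_8: True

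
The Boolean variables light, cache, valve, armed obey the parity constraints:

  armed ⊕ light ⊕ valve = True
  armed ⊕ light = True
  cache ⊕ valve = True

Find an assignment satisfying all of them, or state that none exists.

light = True; cache = True; valve = False; armed = False

armed ⊕ light ⊕ valve = F ⊕ T ⊕ F = True ✓
armed ⊕ light = F ⊕ T = True ✓
cache ⊕ valve = T ⊕ F = True ✓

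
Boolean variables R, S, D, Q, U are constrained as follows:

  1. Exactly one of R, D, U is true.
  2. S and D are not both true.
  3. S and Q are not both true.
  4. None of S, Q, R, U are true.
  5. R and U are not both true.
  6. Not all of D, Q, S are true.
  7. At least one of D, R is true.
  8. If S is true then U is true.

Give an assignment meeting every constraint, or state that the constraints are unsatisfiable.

R = False, S = False, D = True, Q = False, U = False

  (1) {R, D, U}: 1 true — exactly one ✓
  (2) S=F, D=T — not both ✓
  (3) S=F, Q=F — not both ✓
  (4) {S, Q, R, U}: 0 true — none ✓
  (5) R=F, U=F — not both ✓
  (6) {D, Q, S}: 1/3 true — not all ✓
  (7) {D, R}: 1 true — at least one ✓
  (8) S=F ⇒ U: vacuous ✓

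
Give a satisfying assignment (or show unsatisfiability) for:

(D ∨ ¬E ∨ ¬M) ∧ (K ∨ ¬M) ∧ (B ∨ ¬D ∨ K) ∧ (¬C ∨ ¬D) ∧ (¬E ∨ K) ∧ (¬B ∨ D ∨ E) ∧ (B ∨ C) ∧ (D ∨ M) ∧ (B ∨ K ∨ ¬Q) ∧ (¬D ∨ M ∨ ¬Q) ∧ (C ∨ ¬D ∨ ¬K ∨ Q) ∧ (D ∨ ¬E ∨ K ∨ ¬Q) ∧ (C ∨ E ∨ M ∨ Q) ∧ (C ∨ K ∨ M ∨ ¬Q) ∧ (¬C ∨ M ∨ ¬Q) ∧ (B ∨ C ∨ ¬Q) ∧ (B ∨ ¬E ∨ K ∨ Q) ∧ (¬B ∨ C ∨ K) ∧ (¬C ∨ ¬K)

Set K = True.
  then (¬C ∨ ¬K) forces C = False.
  then (B ∨ C) forces B = True.
Try M = False:
  (D ∨ M) forces D = True.
  (¬D ∨ M ∨ ¬Q) forces Q = False.
  clause (C ∨ ¬D ∨ ¬K ∨ Q) is falsified — backtrack.
So M = True.
Set E = False.
  then (¬B ∨ D ∨ E) forces D = True.
  then (C ∨ ¬D ∨ ¬K ∨ Q) forces Q = True.
All clauses satisfied.

K = True, B = True, M = True, E = False, C = False, Q = True, D = True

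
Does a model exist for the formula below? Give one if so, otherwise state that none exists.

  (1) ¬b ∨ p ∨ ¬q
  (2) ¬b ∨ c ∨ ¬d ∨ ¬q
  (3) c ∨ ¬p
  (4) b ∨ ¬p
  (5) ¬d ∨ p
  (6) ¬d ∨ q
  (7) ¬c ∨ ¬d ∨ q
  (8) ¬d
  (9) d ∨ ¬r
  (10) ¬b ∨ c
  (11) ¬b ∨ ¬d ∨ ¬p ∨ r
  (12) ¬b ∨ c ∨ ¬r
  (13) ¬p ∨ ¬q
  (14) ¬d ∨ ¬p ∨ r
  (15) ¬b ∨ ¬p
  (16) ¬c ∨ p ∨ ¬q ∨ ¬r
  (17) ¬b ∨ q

Unit clause (¬d) forces d = False.
In (d ∨ ¬r) only ¬r is left, so r = False.
Set q = False.
  then (¬b ∨ q) forces b = False.
  then (b ∨ ¬p) forces p = False.
Set c = True.
All clauses satisfied.

q=F, d=F, p=F, c=T, r=F, b=F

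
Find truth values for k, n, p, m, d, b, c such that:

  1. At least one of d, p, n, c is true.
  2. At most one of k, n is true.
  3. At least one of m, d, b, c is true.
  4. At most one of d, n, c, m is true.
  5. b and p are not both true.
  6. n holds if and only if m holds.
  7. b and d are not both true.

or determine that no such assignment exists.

k = True, n = False, p = False, m = False, d = False, b = False, c = True

  (1) {d, p, n, c}: 1 true — at least one ✓
  (2) {k, n}: 1 true — at most one ✓
  (3) {m, d, b, c}: 1 true — at least one ✓
  (4) {d, n, c, m}: 1 true — at most one ✓
  (5) b=F, p=F — not both ✓
  (6) n=F, m=F — same ✓
  (7) b=F, d=F — not both ✓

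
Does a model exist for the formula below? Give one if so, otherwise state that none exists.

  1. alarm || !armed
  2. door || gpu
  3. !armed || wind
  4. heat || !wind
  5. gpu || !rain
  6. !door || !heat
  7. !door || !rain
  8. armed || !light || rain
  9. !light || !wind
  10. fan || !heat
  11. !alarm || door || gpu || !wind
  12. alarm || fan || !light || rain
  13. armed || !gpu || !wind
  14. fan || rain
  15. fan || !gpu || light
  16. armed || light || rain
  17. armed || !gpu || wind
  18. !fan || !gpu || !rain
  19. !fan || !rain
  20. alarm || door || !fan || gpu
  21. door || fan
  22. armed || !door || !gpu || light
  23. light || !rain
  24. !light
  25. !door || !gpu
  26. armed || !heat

armed = True, door = False, rain = False, alarm = True, light = False, wind = True, gpu = True, fan = True, heat = True

Unit clause (!light) forces light = False.
In (light || !rain) only !rain is left, so rain = False.
In (fan || rain) only fan is left, so fan = True.
In (armed || light || rain) only armed is left, so armed = True.
In (alarm || !armed) only alarm is left, so alarm = True.
In (!armed || wind) only wind is left, so wind = True.
In (heat || !wind) only heat is left, so heat = True.
In (!door || !heat) only !door is left, so door = False.
In (!alarm || door || gpu || !wind) only gpu is left, so gpu = True.
All clauses satisfied.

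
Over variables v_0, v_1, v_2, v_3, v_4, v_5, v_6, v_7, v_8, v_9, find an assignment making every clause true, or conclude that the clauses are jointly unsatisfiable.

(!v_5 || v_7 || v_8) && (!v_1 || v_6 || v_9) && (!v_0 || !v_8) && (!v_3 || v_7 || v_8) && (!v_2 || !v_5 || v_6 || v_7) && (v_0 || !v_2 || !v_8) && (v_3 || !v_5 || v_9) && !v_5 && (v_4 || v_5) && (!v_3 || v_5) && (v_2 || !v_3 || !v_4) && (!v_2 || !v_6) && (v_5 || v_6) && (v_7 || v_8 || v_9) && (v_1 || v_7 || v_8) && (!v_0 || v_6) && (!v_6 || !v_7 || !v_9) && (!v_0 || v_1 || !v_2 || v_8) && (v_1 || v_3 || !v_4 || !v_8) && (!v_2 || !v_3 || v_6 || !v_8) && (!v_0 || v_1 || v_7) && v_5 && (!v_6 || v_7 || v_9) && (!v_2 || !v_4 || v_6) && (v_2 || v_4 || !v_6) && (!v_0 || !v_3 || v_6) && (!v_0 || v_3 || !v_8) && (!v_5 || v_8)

Unsatisfiable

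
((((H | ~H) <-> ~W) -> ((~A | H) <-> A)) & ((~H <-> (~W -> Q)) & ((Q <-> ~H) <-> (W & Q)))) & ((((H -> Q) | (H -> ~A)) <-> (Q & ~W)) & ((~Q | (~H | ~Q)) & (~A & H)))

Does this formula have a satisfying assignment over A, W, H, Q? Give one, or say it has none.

Case H = True: the formula simplifies to ((~W -> A) & (~((~W -> Q)) & (~Q <-> (W & Q)))) & (((Q | ~A) <-> (Q & ~W)) & ((~Q | ~Q) & ~A)).
  Q = True: the conjunct ~((~W -> Q)) becomes ~((~W -> True)) = False.
  Q = False: the conjunct ~Q <-> (W & Q) becomes ~False <-> (W & False) = False.
Case H = False: the conjunct H is False.
Both cases fail — unsatisfiable.

No satisfying assignment exists.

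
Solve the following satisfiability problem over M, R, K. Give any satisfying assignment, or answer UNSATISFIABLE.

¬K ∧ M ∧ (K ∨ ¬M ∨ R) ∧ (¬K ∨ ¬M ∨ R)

M=T, R=T, K=F

Unit clause (¬K) forces K = False.
Unit clause (M) forces M = True.
In (K ∨ ¬M ∨ R) only R is left, so R = True.
Check each clause:
  (¬K): ¬K holds.
  (M): M holds.
  (K ∨ ¬M ∨ R): R holds.
  (¬K ∨ ¬M ∨ R): ¬K holds.
All clauses satisfied.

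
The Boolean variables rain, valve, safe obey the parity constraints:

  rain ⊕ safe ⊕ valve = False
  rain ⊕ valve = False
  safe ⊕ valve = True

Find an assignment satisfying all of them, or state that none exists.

rain: True, valve: True, safe: False

rain ⊕ safe ⊕ valve = T ⊕ F ⊕ T = False ✓
rain ⊕ valve = T ⊕ T = False ✓
safe ⊕ valve = F ⊕ T = True ✓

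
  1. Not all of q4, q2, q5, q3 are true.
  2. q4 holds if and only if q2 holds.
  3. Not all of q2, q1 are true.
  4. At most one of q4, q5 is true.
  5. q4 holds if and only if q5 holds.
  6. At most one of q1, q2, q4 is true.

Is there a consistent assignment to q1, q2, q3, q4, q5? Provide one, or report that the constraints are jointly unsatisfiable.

q1 = False, q2 = False, q3 = False, q4 = False, q5 = False

  (1) {q4, q2, q5, q3}: 0/4 true — not all ✓
  (2) q4=F, q2=F — same ✓
  (3) {q2, q1}: 0/2 true — not all ✓
  (4) {q4, q5}: 0 true — at most one ✓
  (5) q4=F, q5=F — same ✓
  (6) {q1, q2, q4}: 0 true — at most one ✓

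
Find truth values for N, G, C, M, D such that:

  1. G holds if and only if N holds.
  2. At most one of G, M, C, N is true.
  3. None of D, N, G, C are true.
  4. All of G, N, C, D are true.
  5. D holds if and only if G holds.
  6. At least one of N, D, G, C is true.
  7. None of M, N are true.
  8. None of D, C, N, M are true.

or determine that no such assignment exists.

Unsatisfiable

Case N = True:
  Constraint (3) is violated (N=T) — contradiction.
Case N = False:
  Constraint (4) is violated (N=F) — contradiction.
Both cases fail — unsatisfiable.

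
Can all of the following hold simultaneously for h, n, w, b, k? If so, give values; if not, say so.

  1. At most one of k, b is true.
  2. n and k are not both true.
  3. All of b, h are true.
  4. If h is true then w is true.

h=T, n=F, w=T, b=T, k=F

  (1) {k, b}: 1 true — at most one ✓
  (2) n=F, k=F — not both ✓
  (3) {b, h}: all 2 true ✓
  (4) h=T ⇒ w: T ✓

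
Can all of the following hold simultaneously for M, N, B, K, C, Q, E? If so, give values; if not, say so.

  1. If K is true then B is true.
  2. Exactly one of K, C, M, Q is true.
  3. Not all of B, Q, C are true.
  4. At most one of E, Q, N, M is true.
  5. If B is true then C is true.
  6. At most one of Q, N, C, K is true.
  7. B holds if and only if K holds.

M = False, N = False, B = False, K = False, C = True, Q = False, E = True

  (1) K=F ⇒ B: vacuous ✓
  (2) {K, C, M, Q}: 1 true — exactly one ✓
  (3) {B, Q, C}: 1/3 true — not all ✓
  (4) {E, Q, N, M}: 1 true — at most one ✓
  (5) B=F ⇒ C: vacuous ✓
  (6) {Q, N, C, K}: 1 true — at most one ✓
  (7) B=F, K=F — same ✓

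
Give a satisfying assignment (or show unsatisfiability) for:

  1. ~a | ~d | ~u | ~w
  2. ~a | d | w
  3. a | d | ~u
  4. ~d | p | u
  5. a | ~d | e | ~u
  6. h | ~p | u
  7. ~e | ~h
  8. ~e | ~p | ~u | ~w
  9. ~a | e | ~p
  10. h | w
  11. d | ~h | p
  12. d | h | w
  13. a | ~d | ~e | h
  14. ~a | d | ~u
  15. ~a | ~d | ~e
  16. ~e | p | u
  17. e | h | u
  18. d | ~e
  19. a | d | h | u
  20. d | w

w=F, p=F, e=F, d=T, a=T, u=T, h=T

Set w = False.
  then (h | w) forces h = True.
  then (d | w) forces d = True.
  then (~e | ~h) forces e = False.
Set p = False.
  then (~d | p | u) forces u = True.
  then (a | ~d | e | ~u) forces a = True.
All clauses satisfied.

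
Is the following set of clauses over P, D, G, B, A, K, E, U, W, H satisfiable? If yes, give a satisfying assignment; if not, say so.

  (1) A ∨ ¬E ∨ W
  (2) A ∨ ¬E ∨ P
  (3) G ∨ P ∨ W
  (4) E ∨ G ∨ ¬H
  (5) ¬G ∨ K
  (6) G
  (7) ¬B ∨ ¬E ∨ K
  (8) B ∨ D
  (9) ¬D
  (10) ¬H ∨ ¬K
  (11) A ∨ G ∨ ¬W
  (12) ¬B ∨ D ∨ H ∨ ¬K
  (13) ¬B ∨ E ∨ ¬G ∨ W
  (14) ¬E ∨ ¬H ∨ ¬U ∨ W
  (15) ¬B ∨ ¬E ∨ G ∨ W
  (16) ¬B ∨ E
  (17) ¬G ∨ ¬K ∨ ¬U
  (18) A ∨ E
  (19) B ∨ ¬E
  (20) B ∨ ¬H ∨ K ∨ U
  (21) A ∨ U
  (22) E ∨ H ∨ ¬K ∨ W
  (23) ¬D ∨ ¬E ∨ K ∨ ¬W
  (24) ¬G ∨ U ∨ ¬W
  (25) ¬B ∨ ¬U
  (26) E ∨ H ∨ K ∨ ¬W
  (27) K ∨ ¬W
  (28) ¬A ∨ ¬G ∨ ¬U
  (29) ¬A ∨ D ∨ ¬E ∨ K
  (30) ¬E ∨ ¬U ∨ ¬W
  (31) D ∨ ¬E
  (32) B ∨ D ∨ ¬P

Case D = True:
  Clause (¬D) is falsified — contradiction.
Case D = False:
  (G) forces G = True.
  (¬G ∨ K) forces K = True.
  (B ∨ D) forces B = True.
  (¬H ∨ ¬K) forces H = False.
  Clause (¬B ∨ D ∨ H ∨ ¬K) is falsified — contradiction.
Both cases fail, so the formula is unsatisfiable.

Unsatisfiable — no assignment works.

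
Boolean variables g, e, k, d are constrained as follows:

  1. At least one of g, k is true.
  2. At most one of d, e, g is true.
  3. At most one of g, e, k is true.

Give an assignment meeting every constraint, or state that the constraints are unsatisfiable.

g=F, e=F, k=T, d=T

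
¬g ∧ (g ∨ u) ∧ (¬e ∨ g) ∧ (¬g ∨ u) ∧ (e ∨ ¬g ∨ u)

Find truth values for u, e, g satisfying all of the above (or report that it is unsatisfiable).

Unit clause (¬g) forces g = False.
In (g ∨ u) only u is left, so u = True.
In (¬e ∨ g) only ¬e is left, so e = False.
Check each clause:
  (¬g): ¬g holds.
  (g ∨ u): u holds.
  (¬e ∨ g): ¬e holds.
  (¬g ∨ u): ¬g holds.
  (e ∨ ¬g ∨ u): ¬g holds.
All clauses satisfied.

u = True; e = False; g = False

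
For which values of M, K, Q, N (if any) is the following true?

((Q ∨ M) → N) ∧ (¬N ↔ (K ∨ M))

M: False; K: True; Q: False; N: False

  (Q ∨ M) → N = True
    Q ∨ M = False
  ¬N ↔ (K ∨ M) = True
    ¬N = True
    K ∨ M = True
Both conjuncts True, so the formula holds.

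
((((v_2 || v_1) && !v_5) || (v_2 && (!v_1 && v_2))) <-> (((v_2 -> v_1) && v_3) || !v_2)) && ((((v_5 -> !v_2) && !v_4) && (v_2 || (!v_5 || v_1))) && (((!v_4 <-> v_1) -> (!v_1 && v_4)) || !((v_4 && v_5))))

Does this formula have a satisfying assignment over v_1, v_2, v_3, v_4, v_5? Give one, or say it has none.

v_1 = True, v_2 = False, v_3 = False, v_4 = False, v_5 = False

  (((v_2 || v_1) && !v_5) || (v_2 && (!v_1 && v_2))) <-> (((v_2 -> v_1) && v_3) || !v_2) = True
    ((v_2 || v_1) && !v_5) || (v_2 && (!v_1 && v_2)) = True
      (v_2 || v_1) && !v_5 = True
        v_2 || v_1 = True
        !v_5 = True
      v_2 && (!v_1 && v_2) = False
        !v_1 && v_2 = False
          !v_1 = False
    ((v_2 -> v_1) && v_3) || !v_2 = True
      (v_2 -> v_1) && v_3 = False
        v_2 -> v_1 = True
      !v_2 = True
  (((v_5 -> !v_2) && !v_4) && (v_2 || (!v_5 || v_1))) && (((!v_4 <-> v_1) -> (!v_1 && v_4)) || !((v_4 && v_5))) = True
    ((v_5 -> !v_2) && !v_4) && (v_2 || (!v_5 || v_1)) = True
      (v_5 -> !v_2) && !v_4 = True
        v_5 -> !v_2 = True
          !v_2 = True
        !v_4 = True
      v_2 || (!v_5 || v_1) = True
        !v_5 || v_1 = True
          !v_5 = True
    ((!v_4 <-> v_1) -> (!v_1 && v_4)) || !((v_4 && v_5)) = True
      (!v_4 <-> v_1) -> (!v_1 && v_4) = False
        !v_4 <-> v_1 = True
          !v_4 = True
        !v_1 && v_4 = False
          !v_1 = False
      !((v_4 && v_5)) = True
        v_4 && v_5 = False
Both conjuncts True, so the formula holds.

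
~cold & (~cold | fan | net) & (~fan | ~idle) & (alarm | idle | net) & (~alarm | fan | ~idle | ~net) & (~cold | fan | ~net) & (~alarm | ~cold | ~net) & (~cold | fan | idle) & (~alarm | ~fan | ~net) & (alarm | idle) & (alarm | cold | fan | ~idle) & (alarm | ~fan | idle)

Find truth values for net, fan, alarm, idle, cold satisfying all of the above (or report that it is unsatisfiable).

Unit clause (~cold) forces cold = False.
Set net = False.
Set fan = False.
Try alarm = False:
  (alarm | idle | net) forces idle = True.
  clause (alarm | cold | fan | ~idle) is falsified — backtrack.
So alarm = True.
Set idle = False.
All clauses satisfied.

net = False, fan = False, alarm = True, idle = False, cold = False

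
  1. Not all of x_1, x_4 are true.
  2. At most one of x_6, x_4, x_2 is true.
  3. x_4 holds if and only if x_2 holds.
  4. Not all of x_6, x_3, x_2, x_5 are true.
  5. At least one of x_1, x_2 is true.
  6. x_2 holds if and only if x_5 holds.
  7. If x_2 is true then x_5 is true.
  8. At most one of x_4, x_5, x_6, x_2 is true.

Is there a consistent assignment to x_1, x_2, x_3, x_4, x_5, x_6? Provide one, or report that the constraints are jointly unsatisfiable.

x_1 = True; x_2 = False; x_3 = True; x_4 = False; x_5 = False; x_6 = True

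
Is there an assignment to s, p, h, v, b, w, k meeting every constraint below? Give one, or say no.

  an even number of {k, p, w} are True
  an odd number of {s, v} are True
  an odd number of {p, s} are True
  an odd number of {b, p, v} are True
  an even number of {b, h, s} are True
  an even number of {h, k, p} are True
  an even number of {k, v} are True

s = True, p = False, h = False, v = False, b = True, w = False, k = False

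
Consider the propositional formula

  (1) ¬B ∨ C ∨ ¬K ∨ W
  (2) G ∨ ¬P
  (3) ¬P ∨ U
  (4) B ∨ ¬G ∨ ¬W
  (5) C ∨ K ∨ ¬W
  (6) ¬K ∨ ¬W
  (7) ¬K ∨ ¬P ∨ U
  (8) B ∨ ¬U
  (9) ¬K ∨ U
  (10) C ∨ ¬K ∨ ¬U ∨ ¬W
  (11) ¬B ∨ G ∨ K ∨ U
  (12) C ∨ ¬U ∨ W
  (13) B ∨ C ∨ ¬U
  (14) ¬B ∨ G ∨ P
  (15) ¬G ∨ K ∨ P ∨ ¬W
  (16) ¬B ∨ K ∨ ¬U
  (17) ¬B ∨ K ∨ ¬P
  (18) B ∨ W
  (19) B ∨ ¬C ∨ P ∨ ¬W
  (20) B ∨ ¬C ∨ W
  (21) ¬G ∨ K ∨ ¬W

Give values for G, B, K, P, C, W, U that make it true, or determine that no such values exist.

G: True, B: True, K: False, P: False, C: False, W: False, U: False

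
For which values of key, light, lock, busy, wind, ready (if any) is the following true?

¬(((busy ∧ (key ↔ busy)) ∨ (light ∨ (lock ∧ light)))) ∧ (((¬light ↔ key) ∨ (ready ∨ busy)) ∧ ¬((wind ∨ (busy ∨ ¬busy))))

UNSATISFIABLE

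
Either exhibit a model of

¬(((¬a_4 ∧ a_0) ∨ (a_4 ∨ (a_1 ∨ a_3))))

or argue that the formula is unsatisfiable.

a_0=F; a_1=F; a_3=F; a_4=F

  ¬(((¬a_4 ∧ a_0) ∨ (a_4 ∨ (a_1 ∨ a_3)))) = True
    (¬a_4 ∧ a_0) ∨ (a_4 ∨ (a_1 ∨ a_3)) = False
      ¬a_4 ∧ a_0 = False
        ¬a_4 = True
      a_4 ∨ (a_1 ∨ a_3) = False
        a_1 ∨ a_3 = False
The formula evaluates to True.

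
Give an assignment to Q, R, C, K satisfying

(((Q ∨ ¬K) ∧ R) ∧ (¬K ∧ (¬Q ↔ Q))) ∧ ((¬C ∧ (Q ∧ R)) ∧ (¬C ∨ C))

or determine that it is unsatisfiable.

The conjunct ¬Q ↔ Q is unsatisfiable on its own:
  Q=F: evaluates to False.
  Q=T: evaluates to False.
So the whole conjunction is unsatisfiable.

Unsatisfiable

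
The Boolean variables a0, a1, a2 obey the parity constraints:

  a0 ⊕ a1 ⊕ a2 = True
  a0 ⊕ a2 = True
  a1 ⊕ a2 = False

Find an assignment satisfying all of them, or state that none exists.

a0=T, a1=F, a2=F

a0 ⊕ a1 ⊕ a2 = T ⊕ F ⊕ F = True ✓
a0 ⊕ a2 = T ⊕ F = True ✓
a1 ⊕ a2 = F ⊕ F = False ✓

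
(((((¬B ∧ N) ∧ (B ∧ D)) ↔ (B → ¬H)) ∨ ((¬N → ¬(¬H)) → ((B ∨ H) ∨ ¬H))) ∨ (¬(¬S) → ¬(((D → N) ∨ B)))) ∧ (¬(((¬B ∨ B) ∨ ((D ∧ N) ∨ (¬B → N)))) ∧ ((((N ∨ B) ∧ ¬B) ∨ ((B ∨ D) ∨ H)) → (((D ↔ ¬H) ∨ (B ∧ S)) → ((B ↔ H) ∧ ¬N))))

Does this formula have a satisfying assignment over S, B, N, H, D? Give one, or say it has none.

The conjunct ¬(((¬B ∨ B) ∨ ((D ∧ N) ∨ (¬B → N)))) is unsatisfiable on its own:
  B=F, N=F, D=F: evaluates to False.
  B=F, N=F, D=T: evaluates to False.
  B=F, N=T, D=F: evaluates to False.
  B=F, N=T, D=T: evaluates to False.
  B=T, N=F, D=F: evaluates to False.
  B=T, N=F, D=T: evaluates to False.
  B=T, N=T, D=F: evaluates to False.
  B=T, N=T, D=T: evaluates to False.
So the whole conjunction is unsatisfiable.

UNSATISFIABLE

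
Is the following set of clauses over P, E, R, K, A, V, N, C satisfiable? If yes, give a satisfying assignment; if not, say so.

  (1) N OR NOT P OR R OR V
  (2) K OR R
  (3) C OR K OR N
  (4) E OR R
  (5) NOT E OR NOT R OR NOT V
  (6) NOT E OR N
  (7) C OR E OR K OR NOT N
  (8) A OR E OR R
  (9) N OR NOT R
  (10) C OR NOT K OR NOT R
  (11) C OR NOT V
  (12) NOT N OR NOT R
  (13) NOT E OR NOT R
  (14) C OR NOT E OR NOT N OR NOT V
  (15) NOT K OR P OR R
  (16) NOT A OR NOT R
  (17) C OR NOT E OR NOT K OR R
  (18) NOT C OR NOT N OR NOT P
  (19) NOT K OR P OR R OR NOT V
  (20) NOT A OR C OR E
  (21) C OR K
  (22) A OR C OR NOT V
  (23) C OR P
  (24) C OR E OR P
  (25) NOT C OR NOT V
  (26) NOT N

Unsatisfiable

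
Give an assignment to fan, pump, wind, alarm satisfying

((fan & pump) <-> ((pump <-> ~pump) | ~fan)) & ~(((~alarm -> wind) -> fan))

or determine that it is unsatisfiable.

UNSATISFIABLE

Case fan = True: the conjunct ~(((~alarm -> wind) -> fan)) becomes ~(((~alarm -> wind) -> True)) = False.
Case fan = False: the conjunct (fan & pump) <-> ((pump <-> ~pump) | ~fan) becomes (False & pump) <-> ((pump <-> ~pump) | True) = False.
Both cases fail — unsatisfiable.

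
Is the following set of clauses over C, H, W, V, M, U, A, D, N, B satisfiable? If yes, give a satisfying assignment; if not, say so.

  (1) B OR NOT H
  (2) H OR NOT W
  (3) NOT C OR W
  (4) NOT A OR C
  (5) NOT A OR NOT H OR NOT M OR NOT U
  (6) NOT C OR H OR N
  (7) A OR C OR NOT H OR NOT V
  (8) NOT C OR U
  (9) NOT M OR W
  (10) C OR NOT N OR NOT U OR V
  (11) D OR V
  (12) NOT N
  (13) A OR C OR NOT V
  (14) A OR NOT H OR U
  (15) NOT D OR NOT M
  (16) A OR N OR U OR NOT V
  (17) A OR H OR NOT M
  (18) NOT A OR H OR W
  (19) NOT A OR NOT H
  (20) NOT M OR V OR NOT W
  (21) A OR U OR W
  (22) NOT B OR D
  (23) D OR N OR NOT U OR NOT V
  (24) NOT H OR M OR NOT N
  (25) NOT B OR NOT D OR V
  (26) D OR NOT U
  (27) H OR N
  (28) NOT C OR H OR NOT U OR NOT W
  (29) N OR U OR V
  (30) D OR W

C: True; H: True; W: True; V: True; M: False; U: True; A: False; D: True; N: False; B: True

Unit clause (NOT N) forces N = False.
In (H OR N) only H is left, so H = True.
In (B OR NOT H) only B is left, so B = True.
In (NOT A OR NOT H) only NOT A is left, so A = False.
In (NOT B OR D) only D is left, so D = True.
In (NOT B OR NOT D OR V) only V is left, so V = True.
In (A OR C OR NOT H OR NOT V) only C is left, so C = True.
In (NOT C OR U) only U is left, so U = True.
In (NOT D OR NOT M) only NOT M is left, so M = False.
In (NOT C OR W) only W is left, so W = True.
All clauses satisfied.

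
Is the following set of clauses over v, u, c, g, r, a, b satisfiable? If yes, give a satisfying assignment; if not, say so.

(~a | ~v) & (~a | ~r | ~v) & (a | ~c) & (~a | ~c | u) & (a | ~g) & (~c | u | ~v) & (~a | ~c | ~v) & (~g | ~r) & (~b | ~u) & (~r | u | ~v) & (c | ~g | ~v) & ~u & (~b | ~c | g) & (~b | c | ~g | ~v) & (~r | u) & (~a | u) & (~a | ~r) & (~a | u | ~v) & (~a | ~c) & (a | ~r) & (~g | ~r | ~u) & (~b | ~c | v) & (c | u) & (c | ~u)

UNSATISFIABLE

Case c = True:
  (a | ~c) forces a = True.
  Clause (~a | ~c) is falsified — contradiction.
Case c = False:
  (~u) forces u = False.
  Clause (c | u) is falsified — contradiction.
Both cases fail, so the formula is unsatisfiable.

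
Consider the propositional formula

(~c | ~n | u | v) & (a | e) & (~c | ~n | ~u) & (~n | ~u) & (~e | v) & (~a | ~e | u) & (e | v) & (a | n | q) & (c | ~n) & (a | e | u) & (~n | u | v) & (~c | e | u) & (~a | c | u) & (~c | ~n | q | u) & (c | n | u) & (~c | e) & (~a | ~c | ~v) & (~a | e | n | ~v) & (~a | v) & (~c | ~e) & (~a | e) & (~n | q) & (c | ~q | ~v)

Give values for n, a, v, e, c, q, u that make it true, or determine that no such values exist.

n: False; a: True; v: True; e: True; c: False; q: False; u: True

Set n = False.
Try a = False:
  (a | e) forces e = True.
  (~e | v) forces v = True.
  (a | n | q) forces q = True.
  (~c | ~e) forces c = False.
  clause (c | ~q | ~v) is falsified — backtrack.
So a = True.
  then (~a | v) forces v = True.
  then (~a | e) forces e = True.
  then (~a | ~e | u) forces u = True.
  then (~a | ~c | ~v) forces c = False.
  then (c | ~q | ~v) forces q = False.
All clauses satisfied.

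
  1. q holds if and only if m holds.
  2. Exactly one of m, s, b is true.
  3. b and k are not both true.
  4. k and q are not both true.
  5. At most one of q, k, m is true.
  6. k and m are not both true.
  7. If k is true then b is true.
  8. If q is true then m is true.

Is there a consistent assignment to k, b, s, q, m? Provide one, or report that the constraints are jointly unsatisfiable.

k = False, b = True, s = False, q = False, m = False

  (1) q=F, m=F — same ✓
  (2) {m, s, b}: 1 true — exactly one ✓
  (3) b=T, k=F — not both ✓
  (4) k=F, q=F — not both ✓
  (5) {q, k, m}: 0 true — at most one ✓
  (6) k=F, m=F — not both ✓
  (7) k=F ⇒ b: vacuous ✓
  (8) q=F ⇒ m: vacuous ✓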